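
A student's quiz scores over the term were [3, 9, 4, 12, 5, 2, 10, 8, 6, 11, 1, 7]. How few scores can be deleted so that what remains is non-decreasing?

Fewest deletions = n − (longest non-decreasing subsequence).
Patience tails:
3 → extends → [3]
9 → extends → [3, 9]
4 → replaces 9 → [3, 4]
12 → extends → [3, 4, 12]
5 → replaces 12 → [3, 4, 5]
2 → replaces 3 → [2, 4, 5]
10 → extends → [2, 4, 5, 10]
8 → replaces 10 → [2, 4, 5, 8]
6 → replaces 8 → [2, 4, 5, 6]
11 → extends → [2, 4, 5, 6, 11]
1 → replaces 2 → [1, 4, 5, 6, 11]
7 → replaces 11 → [1, 4, 5, 6, 7]
Longest non-decreasing subsequence has length 5, so deletions = 12 − 5 = 7.

7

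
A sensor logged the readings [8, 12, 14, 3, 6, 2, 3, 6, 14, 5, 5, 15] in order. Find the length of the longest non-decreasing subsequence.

Let dp[i] be the length of the longest such subsequence ending at index i:
i:      1  2  3  4  5  6  7  8  9 10 11 12
a[i]:   8 12 14  3  6  2  3  6 14  5  5 15
dp:     1  2  3  1  2  1  2  3  4  3  4  5
Maximum dp value is 5.

5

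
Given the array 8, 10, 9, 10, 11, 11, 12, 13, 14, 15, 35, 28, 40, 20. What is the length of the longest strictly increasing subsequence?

10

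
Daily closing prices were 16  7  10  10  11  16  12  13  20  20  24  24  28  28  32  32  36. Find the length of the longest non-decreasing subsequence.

Let dp[i] be the length of the longest such subsequence ending at index i:
i:      1  2  3  4  5  6  7  8  9 10 11 12 13 14 15 16 17
a[i]:  16  7 10 10 11 16 12 13 20 20 24 24 28 28 32 32 36
dp:     1  1  2  3  4  5  5  6  7  8  9 10 11 12 13 14 15
Maximum dp value is 15.

15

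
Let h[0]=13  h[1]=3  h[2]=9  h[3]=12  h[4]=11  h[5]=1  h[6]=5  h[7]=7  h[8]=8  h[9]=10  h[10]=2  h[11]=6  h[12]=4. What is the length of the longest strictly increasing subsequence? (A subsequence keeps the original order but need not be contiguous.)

Let dp[i] be the length of the longest such subsequence ending at index i:
i:      0  1  2  3  4  5  6  7  8  9 10 11 12
h[i]:  13  3  9 12 11  1  5  7  8 10  2  6  4
dp:     1  1  2  3  3  1  2  3  4  5  2  3  3
Maximum dp value is 5.

5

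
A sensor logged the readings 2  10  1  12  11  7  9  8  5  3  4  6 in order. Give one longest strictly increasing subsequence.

Patience tails give the LIS length; then backtrack through the dp parents:
2 → extends → [2]
10 → extends → [2, 10]
1 → replaces 2 → [1, 10]
12 → extends → [1, 10, 12]
11 → replaces 12 → [1, 10, 11]
7 → replaces 10 → [1, 7, 11]
9 → replaces 11 → [1, 7, 9]
8 → replaces 9 → [1, 7, 8]
5 → replaces 7 → [1, 5, 8]
3 → replaces 5 → [1, 3, 8]
4 → replaces 8 → [1, 3, 4]
6 → extends → [1, 3, 4, 6]
Length 4; one witness is 2, 3, 4, 6.

2, 3, 4, 6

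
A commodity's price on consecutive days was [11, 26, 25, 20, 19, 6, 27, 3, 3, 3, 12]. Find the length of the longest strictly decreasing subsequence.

Negate each value so 'decreasing' becomes 'increasing', then run patience tails on the negated sequence:
-11 → extends → [-11]
-26 → replaces -11 → [-26]
-25 → extends → [-26, -25]
-20 → extends → [-26, -25, -20]
-19 → extends → [-26, -25, -20, -19]
-6 → extends → [-26, -25, -20, -19, -6]
-27 → replaces -26 → [-27, -25, -20, -19, -6]
-3 → extends → [-27, -25, -20, -19, -6, -3]
-3 → already a tail → [-27, -25, -20, -19, -6, -3]
-3 → already a tail → [-27, -25, -20, -19, -6, -3]
-12 → replaces -6 → [-27, -25, -20, -19, -12, -3]
Six tails, so the longest strictly decreasing subsequence of the original has length 6.

6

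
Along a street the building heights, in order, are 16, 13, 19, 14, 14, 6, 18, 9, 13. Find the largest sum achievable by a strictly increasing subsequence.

45

Let S[i] be the best sum of a strictly increasing subsequence ending at i:
i:      1  2  3  4  5  6  7  8  9
a[i]:  16 13 19 14 14  6 18  9 13
S:     16 13 35 27 27  6 45 15 28
Maximum is 45 (e.g. 13 + 14 + 18).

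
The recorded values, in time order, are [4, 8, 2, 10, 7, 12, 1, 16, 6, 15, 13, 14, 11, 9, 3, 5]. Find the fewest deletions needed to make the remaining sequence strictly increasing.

10

Fewest deletions = n − (longest strictly increasing subsequence).
i:      1  2  3  4  5  6  7  8  9 10 11 12 13 14 15 16
a[i]:   4  8  2 10  7 12  1 16  6 15 13 14 11  9  3  5
dp:     1  2  1  3  2  4  1  5  2  5  5  6  4  3  2  3
max dp = 6, so deletions = 16 − 6 = 10.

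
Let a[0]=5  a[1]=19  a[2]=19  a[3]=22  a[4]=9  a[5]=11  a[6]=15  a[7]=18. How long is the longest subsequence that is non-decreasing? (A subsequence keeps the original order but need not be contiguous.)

Let dp[i] be the length of the longest such subsequence ending at index i:
i:      0  1  2  3  4  5  6  7
a[i]:   5 19 19 22  9 11 15 18
dp:     1  2  3  4  2  3  4  5
Maximum dp value is 5.

5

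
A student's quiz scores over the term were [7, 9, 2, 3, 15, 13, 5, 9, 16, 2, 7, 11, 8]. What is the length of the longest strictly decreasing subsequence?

4

Negate each value so 'decreasing' becomes 'increasing', then run patience tails on the negated sequence:
-7 → extends → [-7]
-9 → replaces -7 → [-9]
-2 → extends → [-9, -2]
-3 → replaces -2 → [-9, -3]
-15 → replaces -9 → [-15, -3]
-13 → replaces -3 → [-15, -13]
-5 → extends → [-15, -13, -5]
-9 → replaces -5 → [-15, -13, -9]
-16 → replaces -15 → [-16, -13, -9]
-2 → extends → [-16, -13, -9, -2]
-7 → replaces -2 → [-16, -13, -9, -7]
-11 → replaces -9 → [-16, -13, -11, -7]
-8 → replaces -7 → [-16, -13, -11, -8]
Four tails, so the longest strictly decreasing subsequence of the original has length 4.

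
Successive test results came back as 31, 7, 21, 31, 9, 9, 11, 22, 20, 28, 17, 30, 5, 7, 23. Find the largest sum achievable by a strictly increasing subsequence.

Let S[i] be the best sum of a strictly increasing subsequence ending at i:
i:       1   2   3   4   5   6   7   8   9  10  11  12  13  14  15
a[i]:   31   7  21  31   9   9  11  22  20  28  17  30   5   7  23
S:      31   7  28  59  16  16  27  50  47  78  44 108   5  12  73
Maximum is 108 (e.g. 7 + 21 + 22 + 28 + 30).

108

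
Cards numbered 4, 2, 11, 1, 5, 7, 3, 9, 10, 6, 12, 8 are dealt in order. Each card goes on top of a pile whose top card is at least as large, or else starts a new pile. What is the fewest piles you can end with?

Place each on the leftmost legal pile:
4 → new pile 1 (tops now [4])
2 → pile 1 (tops now [2])
11 → new pile 2 (tops now [2, 11])
1 → pile 1 (tops now [1, 11])
5 → pile 2 (tops now [1, 5])
7 → new pile 3 (tops now [1, 5, 7])
3 → pile 2 (tops now [1, 3, 7])
9 → new pile 4 (tops now [1, 3, 7, 9])
10 → new pile 5 (tops now [1, 3, 7, 9, 10])
6 → pile 3 (tops now [1, 3, 6, 9, 10])
12 → new pile 6 (tops now [1, 3, 6, 9, 10, 12])
8 → pile 4 (tops now [1, 3, 6, 8, 10, 12])
Six piles.

6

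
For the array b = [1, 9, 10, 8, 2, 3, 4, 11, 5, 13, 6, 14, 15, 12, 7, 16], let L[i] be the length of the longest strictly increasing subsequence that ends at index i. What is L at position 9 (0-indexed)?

6

dp[i] = 1 + max{dp[j] : j<i, b[j]<b[i]} (or 1 if no such j):
i:      0  1  2  3  4  5  6  7  8  9 10 11 12 13 14 15
b[i]:   1  9 10  8  2  3  4 11  5 13  6 14 15 12  7 16
dp:     1  2  3  2  2  3  4  5  5  6  6  7  8  7  7  9
At index 9 the value is 6.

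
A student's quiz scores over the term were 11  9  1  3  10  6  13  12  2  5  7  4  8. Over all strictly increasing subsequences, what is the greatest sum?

32

Let S[i] be the best sum of a strictly increasing subsequence ending at i:
i:      1  2  3  4  5  6  7  8  9 10 11 12 13
a[i]:  11  9  1  3 10  6 13 12  2  5  7  4  8
S:     11  9  1  4 19 10 32 31  3  9 17  8 25
Maximum is 32 (e.g. 9 + 10 + 13).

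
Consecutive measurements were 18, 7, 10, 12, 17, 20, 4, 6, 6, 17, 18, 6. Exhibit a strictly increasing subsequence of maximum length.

Patience tails give the LIS length; then backtrack through the dp parents:
18 → extends → [18]
7 → replaces 18 → [7]
10 → extends → [7, 10]
12 → extends → [7, 10, 12]
17 → extends → [7, 10, 12, 17]
20 → extends → [7, 10, 12, 17, 20]
4 → replaces 7 → [4, 10, 12, 17, 20]
6 → replaces 10 → [4, 6, 12, 17, 20]
6 → already a tail → [4, 6, 12, 17, 20]
17 → already a tail → [4, 6, 12, 17, 20]
18 → replaces 20 → [4, 6, 12, 17, 18]
6 → already a tail → [4, 6, 12, 17, 18]
Length 5; one witness is 7, 10, 12, 17, 20.

7, 10, 12, 17, 20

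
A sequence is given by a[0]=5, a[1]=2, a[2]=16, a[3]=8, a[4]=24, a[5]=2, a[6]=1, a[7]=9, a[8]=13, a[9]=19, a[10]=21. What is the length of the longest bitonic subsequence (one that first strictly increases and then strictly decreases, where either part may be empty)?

inc[i] = longest strictly increasing subsequence ending at i; dec[i] = longest strictly decreasing subsequence starting at i:
i:      0  1  2  3  4  5  6  7  8  9 10
a[i]:   5  2 16  8 24  2  1  9 13 19 21
inc:    1  1  2  2  3  1  1  3  4  5  6
dec:    3  2  4  3  3  2  1  1  1  1  1
Best peak at i=10 (value 21): inc=6, dec=1, length 6+1−1 = 6.

6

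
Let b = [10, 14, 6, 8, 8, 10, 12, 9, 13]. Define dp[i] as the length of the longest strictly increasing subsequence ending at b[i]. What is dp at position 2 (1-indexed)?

2

dp[i] = 1 + max{dp[j] : j<i, b[j]<b[i]} (or 1 if no such j):
i:      1  2  3  4  5  6  7  8  9
b[i]:  10 14  6  8  8 10 12  9 13
dp:     1  2  1  2  2  3  4  3  5
At index 2 the value is 2.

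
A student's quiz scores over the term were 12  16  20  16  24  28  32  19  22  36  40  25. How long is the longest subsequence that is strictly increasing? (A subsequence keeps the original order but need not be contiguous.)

8

Track the smallest tail for each achievable length (strict):
12 → extends → [12]
16 → extends → [12, 16]
20 → extends → [12, 16, 20]
16 → already a tail → [12, 16, 20]
24 → extends → [12, 16, 20, 24]
28 → extends → [12, 16, 20, 24, 28]
32 → extends → [12, 16, 20, 24, 28, 32]
19 → replaces 20 → [12, 16, 19, 24, 28, 32]
22 → replaces 24 → [12, 16, 19, 22, 28, 32]
36 → extends → [12, 16, 19, 22, 28, 32, 36]
40 → extends → [12, 16, 19, 22, 28, 32, 36, 40]
25 → replaces 28 → [12, 16, 19, 22, 25, 32, 36, 40]
Eight tails, so the longest strictly increasing subsequence has length 8 (e.g. 12, 16, 20, 24, 28, 32, 36, 40).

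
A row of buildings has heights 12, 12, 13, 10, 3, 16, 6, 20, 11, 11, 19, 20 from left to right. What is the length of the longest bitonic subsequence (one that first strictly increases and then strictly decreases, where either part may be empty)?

5

inc[i] = longest strictly increasing subsequence ending at i; dec[i] = longest strictly decreasing subsequence starting at i:
i:      1  2  3  4  5  6  7  8  9 10 11 12
a[i]:  12 12 13 10  3 16  6 20 11 11 19 20
inc:    1  1  2  1  1  3  2  4  3  3  4  5
dec:    3  3  3  2  1  2  1  2  1  1  1  1
Best peak at i=8 (value 20): inc=4, dec=2, length 4+2−1 = 5.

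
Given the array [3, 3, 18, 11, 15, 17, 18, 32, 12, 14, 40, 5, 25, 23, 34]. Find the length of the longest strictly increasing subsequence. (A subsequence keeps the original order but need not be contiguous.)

Let dp[i] be the length of the longest such subsequence ending at index i:
i:      1  2  3  4  5  6  7  8  9 10 11 12 13 14 15
a[i]:   3  3 18 11 15 17 18 32 12 14 40  5 25 23 34
dp:     1  1  2  2  3  4  5  6  3  4  7  2  6  6  7
Maximum dp value is 7.

7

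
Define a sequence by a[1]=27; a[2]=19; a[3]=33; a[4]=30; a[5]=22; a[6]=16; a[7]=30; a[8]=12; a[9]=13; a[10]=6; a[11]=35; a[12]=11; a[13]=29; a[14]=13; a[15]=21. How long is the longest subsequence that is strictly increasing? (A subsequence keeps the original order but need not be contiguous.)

4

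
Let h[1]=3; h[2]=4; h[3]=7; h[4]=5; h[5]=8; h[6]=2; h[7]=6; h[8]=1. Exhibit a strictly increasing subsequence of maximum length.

Patience tails give the LIS length; then backtrack through the dp parents:
3 → extends → [3]
4 → extends → [3, 4]
7 → extends → [3, 4, 7]
5 → replaces 7 → [3, 4, 5]
8 → extends → [3, 4, 5, 8]
2 → replaces 3 → [2, 4, 5, 8]
6 → replaces 8 → [2, 4, 5, 6]
1 → replaces 2 → [1, 4, 5, 6]
Length 4; one witness is 3, 4, 7, 8.

3, 4, 7, 8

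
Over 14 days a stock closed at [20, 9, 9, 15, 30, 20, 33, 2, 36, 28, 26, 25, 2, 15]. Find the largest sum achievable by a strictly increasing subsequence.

Let S[i] be the best sum of a strictly increasing subsequence ending at i:
i:       1   2   3   4   5   6   7   8   9  10  11  12  13  14
a[i]:   20   9   9  15  30  20  33   2  36  28  26  25   2  15
S:      20   9   9  24  54  44  87   2 123  72  70  69   2  24
Maximum is 123 (e.g. 9 + 15 + 30 + 33 + 36).

123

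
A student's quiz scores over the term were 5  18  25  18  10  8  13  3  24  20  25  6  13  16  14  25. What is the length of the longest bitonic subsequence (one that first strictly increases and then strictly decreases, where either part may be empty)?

inc[i] = longest strictly increasing subsequence ending at i; dec[i] = longest strictly decreasing subsequence starting at i:
i:      1  2  3  4  5  6  7  8  9 10 11 12 13 14 15 16
a[i]:   5 18 25 18 10  8 13  3 24 20 25  6 13 16 14 25
inc:    1  2  3  2  2  2  3  1  4  4  5  2  3  4  4  5
dec:    2  4  5  4  3  2  2  1  4  3  3  1  1  2  1  1
Best peak at i=3 (value 25): inc=3, dec=5, length 3+5−1 = 7.

7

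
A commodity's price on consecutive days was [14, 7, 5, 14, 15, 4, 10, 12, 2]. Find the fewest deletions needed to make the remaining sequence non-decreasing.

Fewest deletions = n − (longest non-decreasing subsequence).
Patience tails:
14 → extends → [14]
7 → replaces 14 → [7]
5 → replaces 7 → [5]
14 → extends → [5, 14]
15 → extends → [5, 14, 15]
4 → replaces 5 → [4, 14, 15]
10 → replaces 14 → [4, 10, 15]
12 → replaces 15 → [4, 10, 12]
2 → replaces 4 → [2, 10, 12]
Longest non-decreasing subsequence has length 3, so deletions = 9 − 3 = 6.

6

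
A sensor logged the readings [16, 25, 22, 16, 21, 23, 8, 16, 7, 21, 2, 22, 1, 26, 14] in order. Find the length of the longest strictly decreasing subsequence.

Negate each value so 'decreasing' becomes 'increasing', then run patience tails on the negated sequence:
-16 → extends → [-16]
-25 → replaces -16 → [-25]
-22 → extends → [-25, -22]
-16 → extends → [-25, -22, -16]
-21 → replaces -16 → [-25, -22, -21]
-23 → replaces -22 → [-25, -23, -21]
-8 → extends → [-25, -23, -21, -8]
-16 → replaces -8 → [-25, -23, -21, -16]
-7 → extends → [-25, -23, -21, -16, -7]
-21 → already a tail → [-25, -23, -21, -16, -7]
-2 → extends → [-25, -23, -21, -16, -7, -2]
-22 → replaces -21 → [-25, -23, -22, -16, -7, -2]
-1 → extends → [-25, -23, -22, -16, -7, -2, -1]
-26 → replaces -25 → [-26, -23, -22, -16, -7, -2, -1]
-14 → replaces -7 → [-26, -23, -22, -16, -14, -2, -1]
Seven tails, so the longest strictly decreasing subsequence of the original has length 7.

7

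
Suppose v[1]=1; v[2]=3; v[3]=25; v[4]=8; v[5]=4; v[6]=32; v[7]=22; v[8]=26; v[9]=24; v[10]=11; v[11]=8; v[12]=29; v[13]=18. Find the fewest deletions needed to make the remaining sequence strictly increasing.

Fewest deletions = n − (longest strictly increasing subsequence).
i:      1  2  3  4  5  6  7  8  9 10 11 12 13
v[i]:   1  3 25  8  4 32 22 26 24 11  8 29 18
dp:     1  2  3  3  3  4  4  5  5  4  4  6  5
max dp = 6, so deletions = 13 − 6 = 7.

7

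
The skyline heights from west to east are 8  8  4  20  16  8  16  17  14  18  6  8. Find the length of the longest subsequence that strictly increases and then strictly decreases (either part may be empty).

6

inc[i] = longest strictly increasing subsequence ending at i; dec[i] = longest strictly decreasing subsequence starting at i:
i:      1  2  3  4  5  6  7  8  9 10 11 12
a[i]:   8  8  4 20 16  8 16 17 14 18  6  8
inc:    1  1  1  2  2  2  3  4  3  5  2  3
dec:    2  2  1  4  3  2  3  3  2  2  1  1
Best peak at i=8 (value 17): inc=4, dec=3, length 4+3−1 = 6.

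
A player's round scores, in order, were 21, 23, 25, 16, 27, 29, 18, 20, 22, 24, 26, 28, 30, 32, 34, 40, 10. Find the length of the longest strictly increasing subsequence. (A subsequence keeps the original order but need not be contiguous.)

11

Track the smallest tail for each achievable length (strict):
21 → extends → [21]
23 → extends → [21, 23]
25 → extends → [21, 23, 25]
16 → replaces 21 → [16, 23, 25]
27 → extends → [16, 23, 25, 27]
29 → extends → [16, 23, 25, 27, 29]
18 → replaces 23 → [16, 18, 25, 27, 29]
20 → replaces 25 → [16, 18, 20, 27, 29]
22 → replaces 27 → [16, 18, 20, 22, 29]
24 → replaces 29 → [16, 18, 20, 22, 24]
26 → extends → [16, 18, 20, 22, 24, 26]
28 → extends → [16, 18, 20, 22, 24, 26, 28]
30 → extends → [16, 18, 20, 22, 24, 26, 28, 30]
32 → extends → [16, 18, 20, 22, 24, 26, 28, 30, 32]
34 → extends → [16, 18, 20, 22, 24, 26, 28, 30, 32, 34]
40 → extends → [16, 18, 20, 22, 24, 26, 28, 30, 32, 34, 40]
10 → replaces 16 → [10, 18, 20, 22, 24, 26, 28, 30, 32, 34, 40]
Eleven tails, so the longest strictly increasing subsequence has length 11 (e.g. 16, 18, 20, 22, 24, 26, 28, 30, 32, 34, 40).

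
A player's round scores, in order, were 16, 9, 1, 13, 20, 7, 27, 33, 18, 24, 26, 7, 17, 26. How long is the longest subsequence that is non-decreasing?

6

Let dp[i] be the length of the longest such subsequence ending at index i:
i:      1  2  3  4  5  6  7  8  9 10 11 12 13 14
a[i]:  16  9  1 13 20  7 27 33 18 24 26  7 17 26
dp:     1  1  1  2  3  2  4  5  3  4  5  3  4  6
Maximum dp value is 6.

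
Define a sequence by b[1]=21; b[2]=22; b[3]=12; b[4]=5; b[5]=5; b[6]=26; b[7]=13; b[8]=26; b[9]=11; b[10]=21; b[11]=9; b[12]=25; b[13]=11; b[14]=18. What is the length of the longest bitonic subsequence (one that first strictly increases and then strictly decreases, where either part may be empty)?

inc[i] = longest strictly increasing subsequence ending at i; dec[i] = longest strictly decreasing subsequence starting at i:
i:      1  2  3  4  5  6  7  8  9 10 11 12 13 14
b[i]:  21 22 12  5  5 26 13 26 11 21  9 25 11 18
inc:    1  2  1  1  1  3  2  3  2  3  2  4  3  4
dec:    4  4  3  1  1  4  3  3  2  2  1  2  1  1
Best peak at i=6 (value 26): inc=3, dec=4, length 3+4−1 = 6.

6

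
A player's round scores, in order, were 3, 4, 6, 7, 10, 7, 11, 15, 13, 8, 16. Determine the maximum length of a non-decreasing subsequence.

8

Let dp[i] be the length of the longest such subsequence ending at index i:
i:      1  2  3  4  5  6  7  8  9 10 11
a[i]:   3  4  6  7 10  7 11 15 13  8 16
dp:     1  2  3  4  5  5  6  7  7  6  8
Maximum dp value is 8.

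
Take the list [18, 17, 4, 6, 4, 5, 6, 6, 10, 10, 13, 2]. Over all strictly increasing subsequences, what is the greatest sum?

38

Let S[i] be the best sum of a strictly increasing subsequence ending at i:
i:      1  2  3  4  5  6  7  8  9 10 11 12
a[i]:  18 17  4  6  4  5  6  6 10 10 13  2
S:     18 17  4 10  4  9 15 15 25 25 38  2
Maximum is 38 (e.g. 4 + 5 + 6 + 10 + 13).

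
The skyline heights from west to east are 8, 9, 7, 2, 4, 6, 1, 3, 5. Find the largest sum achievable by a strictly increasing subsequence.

17

Let S[i] be the best sum of a strictly increasing subsequence ending at i:
i:      1  2  3  4  5  6  7  8  9
a[i]:   8  9  7  2  4  6  1  3  5
S:      8 17  7  2  6 12  1  5 11
Maximum is 17 (e.g. 8 + 9).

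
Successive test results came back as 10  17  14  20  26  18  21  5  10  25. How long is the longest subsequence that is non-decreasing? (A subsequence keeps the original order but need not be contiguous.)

5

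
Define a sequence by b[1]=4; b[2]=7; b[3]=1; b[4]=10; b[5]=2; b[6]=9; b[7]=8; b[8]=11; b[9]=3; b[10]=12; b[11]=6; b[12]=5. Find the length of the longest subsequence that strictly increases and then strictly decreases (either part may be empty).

inc[i] = longest strictly increasing subsequence ending at i; dec[i] = longest strictly decreasing subsequence starting at i:
i:      1  2  3  4  5  6  7  8  9 10 11 12
b[i]:   4  7  1 10  2  9  8 11  3 12  6  5
inc:    1  2  1  3  2  3  3  4  3  5  4  4
dec:    2  3  1  5  1  4  3  3  1  3  2  1
Best peak at i=4 (value 10): inc=3, dec=5, length 3+5−1 = 7.

7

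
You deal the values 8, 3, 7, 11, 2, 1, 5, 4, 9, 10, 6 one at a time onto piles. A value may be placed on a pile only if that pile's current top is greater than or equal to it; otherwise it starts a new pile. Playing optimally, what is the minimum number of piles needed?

4

The minimum number of non-increasing subsequences covering a sequence equals the length of its longest strictly increasing subsequence.
LIS length is 4 (e.g. 3, 7, 9, 10), so 4 piles are needed.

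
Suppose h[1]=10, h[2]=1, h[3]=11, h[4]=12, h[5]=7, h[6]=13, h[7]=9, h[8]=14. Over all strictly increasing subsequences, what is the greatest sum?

60

Let S[i] be the best sum of a strictly increasing subsequence ending at i:
i:      1  2  3  4  5  6  7  8
h[i]:  10  1 11 12  7 13  9 14
S:     10  1 21 33  8 46 17 60
Maximum is 60 (e.g. 10 + 11 + 12 + 13 + 14).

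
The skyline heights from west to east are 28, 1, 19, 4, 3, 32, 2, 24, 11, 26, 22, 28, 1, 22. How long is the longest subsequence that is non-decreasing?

5

Let dp[i] be the length of the longest such subsequence ending at index i:
i:      1  2  3  4  5  6  7  8  9 10 11 12 13 14
a[i]:  28  1 19  4  3 32  2 24 11 26 22 28  1 22
dp:     1  1  2  2  2  3  2  3  3  4  4  5  2  5
Maximum dp value is 5.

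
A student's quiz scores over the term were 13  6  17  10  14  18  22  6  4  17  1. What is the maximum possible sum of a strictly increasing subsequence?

Let S[i] be the best sum of a strictly increasing subsequence ending at i:
i:      1  2  3  4  5  6  7  8  9 10 11
a[i]:  13  6 17 10 14 18 22  6  4 17  1
S:     13  6 30 16 30 48 70  6  4 47  1
Maximum is 70 (e.g. 6 + 10 + 14 + 18 + 22).

70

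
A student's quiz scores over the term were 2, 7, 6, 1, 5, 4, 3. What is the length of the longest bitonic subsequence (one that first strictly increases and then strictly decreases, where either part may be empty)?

inc[i] = longest strictly increasing subsequence ending at i; dec[i] = longest strictly decreasing subsequence starting at i:
i:     1 2 3 4 5 6 7
a[i]:  2 7 6 1 5 4 3
inc:   1 2 2 1 2 2 2
dec:   2 5 4 1 3 2 1
Best peak at i=2 (value 7): inc=2, dec=5, length 2+5−1 = 6.

6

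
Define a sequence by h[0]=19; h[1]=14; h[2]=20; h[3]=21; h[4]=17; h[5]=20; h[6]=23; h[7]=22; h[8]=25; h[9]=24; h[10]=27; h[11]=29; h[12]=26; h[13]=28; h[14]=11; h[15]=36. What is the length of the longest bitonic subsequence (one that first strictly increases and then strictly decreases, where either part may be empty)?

inc[i] = longest strictly increasing subsequence ending at i; dec[i] = longest strictly decreasing subsequence starting at i:
i:      0  1  2  3  4  5  6  7  8  9 10 11 12 13 14 15
h[i]:  19 14 20 21 17 20 23 22 25 24 27 29 26 28 11 36
inc:    1  1  2  3  2  3  4  4  5  5  6  7  6  7  1  8
dec:    3  2  3  3  2  2  3  2  3  2  3  3  2  2  1  1
Best peak at i=11 (value 29): inc=7, dec=3, length 7+3−1 = 9.

9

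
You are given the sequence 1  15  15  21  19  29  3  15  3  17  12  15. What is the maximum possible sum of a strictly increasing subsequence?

66

Let S[i] be the best sum of a strictly increasing subsequence ending at i:
i:      1  2  3  4  5  6  7  8  9 10 11 12
a[i]:   1 15 15 21 19 29  3 15  3 17 12 15
S:      1 16 16 37 35 66  4 19  4 36 16 31
Maximum is 66 (e.g. 1 + 15 + 21 + 29).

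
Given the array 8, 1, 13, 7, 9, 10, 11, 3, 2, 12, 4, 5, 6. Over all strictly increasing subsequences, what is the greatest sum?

Let S[i] be the best sum of a strictly increasing subsequence ending at i:
i:      1  2  3  4  5  6  7  8  9 10 11 12 13
a[i]:   8  1 13  7  9 10 11  3  2 12  4  5  6
S:      8  1 21  8 17 27 38  4  3 50  8 13 19
Maximum is 50 (e.g. 1 + 7 + 9 + 10 + 11 + 12).

50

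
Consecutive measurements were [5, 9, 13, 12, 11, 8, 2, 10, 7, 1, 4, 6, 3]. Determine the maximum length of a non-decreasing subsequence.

Track the smallest tail for each achievable length (allowing ties):
5 → extends → [5]
9 → extends → [5, 9]
13 → extends → [5, 9, 13]
12 → replaces 13 → [5, 9, 12]
11 → replaces 12 → [5, 9, 11]
8 → replaces 9 → [5, 8, 11]
2 → replaces 5 → [2, 8, 11]
10 → replaces 11 → [2, 8, 10]
7 → replaces 8 → [2, 7, 10]
1 → replaces 2 → [1, 7, 10]
4 → replaces 7 → [1, 4, 10]
6 → replaces 10 → [1, 4, 6]
3 → replaces 4 → [1, 3, 6]
Three tails, so the longest non-decreasing subsequence has length 3 (e.g. 5, 9, 13).

3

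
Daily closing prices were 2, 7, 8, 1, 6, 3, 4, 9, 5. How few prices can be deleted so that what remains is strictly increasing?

5

Fewest deletions = n − (longest strictly increasing subsequence).
i:     1 2 3 4 5 6 7 8 9
a[i]:  2 7 8 1 6 3 4 9 5
dp:    1 2 3 1 2 2 3 4 4
max dp = 4, so deletions = 9 − 4 = 5.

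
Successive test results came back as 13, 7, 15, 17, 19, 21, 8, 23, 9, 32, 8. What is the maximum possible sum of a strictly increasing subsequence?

140

Let S[i] be the best sum of a strictly increasing subsequence ending at i:
i:       1   2   3   4   5   6   7   8   9  10  11
a[i]:   13   7  15  17  19  21   8  23   9  32   8
S:      13   7  28  45  64  85  15 108  24 140  15
Maximum is 140 (e.g. 13 + 15 + 17 + 19 + 21 + 23 + 32).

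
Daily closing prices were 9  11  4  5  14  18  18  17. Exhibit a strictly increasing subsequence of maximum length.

Patience tails give the LIS length; then backtrack through the dp parents:
9 → extends → [9]
11 → extends → [9, 11]
4 → replaces 9 → [4, 11]
5 → replaces 11 → [4, 5]
14 → extends → [4, 5, 14]
18 → extends → [4, 5, 14, 18]
18 → already a tail → [4, 5, 14, 18]
17 → replaces 18 → [4, 5, 14, 17]
Length 4; one witness is 9, 11, 14, 18.

9, 11, 14, 18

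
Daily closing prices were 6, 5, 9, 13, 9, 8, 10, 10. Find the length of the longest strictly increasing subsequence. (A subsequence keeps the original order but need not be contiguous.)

Let dp[i] be the length of the longest such subsequence ending at index i:
i:      1  2  3  4  5  6  7  8
a[i]:   6  5  9 13  9  8 10 10
dp:     1  1  2  3  2  2  3  3
Maximum dp value is 3.

3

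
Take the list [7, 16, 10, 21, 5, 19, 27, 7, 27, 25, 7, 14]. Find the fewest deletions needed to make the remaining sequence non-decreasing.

Fewest deletions = n − (longest non-decreasing subsequence).
Patience tails:
7 → extends → [7]
16 → extends → [7, 16]
10 → replaces 16 → [7, 10]
21 → extends → [7, 10, 21]
5 → replaces 7 → [5, 10, 21]
19 → replaces 21 → [5, 10, 19]
27 → extends → [5, 10, 19, 27]
7 → replaces 10 → [5, 7, 19, 27]
27 → extends → [5, 7, 19, 27, 27]
25 → replaces 27 → [5, 7, 19, 25, 27]
7 → replaces 19 → [5, 7, 7, 25, 27]
14 → replaces 25 → [5, 7, 7, 14, 27]
Longest non-decreasing subsequence has length 5, so deletions = 12 − 5 = 7.

7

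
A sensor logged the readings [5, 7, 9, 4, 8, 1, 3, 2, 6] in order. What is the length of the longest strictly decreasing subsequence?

4

Negate each value so 'decreasing' becomes 'increasing', then run patience tails on the negated sequence:
-5 → extends → [-5]
-7 → replaces -5 → [-7]
-9 → replaces -7 → [-9]
-4 → extends → [-9, -4]
-8 → replaces -4 → [-9, -8]
-1 → extends → [-9, -8, -1]
-3 → replaces -1 → [-9, -8, -3]
-2 → extends → [-9, -8, -3, -2]
-6 → replaces -3 → [-9, -8, -6, -2]
Four tails, so the longest strictly decreasing subsequence of the original has length 4.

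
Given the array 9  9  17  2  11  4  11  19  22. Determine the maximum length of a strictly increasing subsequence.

Let dp[i] be the length of the longest such subsequence ending at index i:
i:      1  2  3  4  5  6  7  8  9
a[i]:   9  9 17  2 11  4 11 19 22
dp:     1  1  2  1  2  2  3  4  5
Maximum dp value is 5.

5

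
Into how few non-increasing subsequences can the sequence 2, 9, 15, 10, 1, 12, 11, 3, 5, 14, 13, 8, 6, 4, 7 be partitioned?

Place each on the leftmost legal pile:
2 → new pile 1 (tops now [2])
9 → new pile 2 (tops now [2, 9])
15 → new pile 3 (tops now [2, 9, 15])
10 → pile 3 (tops now [2, 9, 10])
1 → pile 1 (tops now [1, 9, 10])
12 → new pile 4 (tops now [1, 9, 10, 12])
11 → pile 4 (tops now [1, 9, 10, 11])
3 → pile 2 (tops now [1, 3, 10, 11])
5 → pile 3 (tops now [1, 3, 5, 11])
14 → new pile 5 (tops now [1, 3, 5, 11, 14])
13 → pile 5 (tops now [1, 3, 5, 11, 13])
8 → pile 4 (tops now [1, 3, 5, 8, 13])
6 → pile 4 (tops now [1, 3, 5, 6, 13])
4 → pile 3 (tops now [1, 3, 4, 6, 13])
7 → pile 5 (tops now [1, 3, 4, 6, 7])
Five piles.

5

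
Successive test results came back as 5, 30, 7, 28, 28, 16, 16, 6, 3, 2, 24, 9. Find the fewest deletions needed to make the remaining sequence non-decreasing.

7

Fewest deletions = n − (longest non-decreasing subsequence).
Patience tails:
5 → extends → [5]
30 → extends → [5, 30]
7 → replaces 30 → [5, 7]
28 → extends → [5, 7, 28]
28 → extends → [5, 7, 28, 28]
16 → replaces 28 → [5, 7, 16, 28]
16 → replaces 28 → [5, 7, 16, 16]
6 → replaces 7 → [5, 6, 16, 16]
3 → replaces 5 → [3, 6, 16, 16]
2 → replaces 3 → [2, 6, 16, 16]
24 → extends → [2, 6, 16, 16, 24]
9 → replaces 16 → [2, 6, 9, 16, 24]
Longest non-decreasing subsequence has length 5, so deletions = 12 − 5 = 7.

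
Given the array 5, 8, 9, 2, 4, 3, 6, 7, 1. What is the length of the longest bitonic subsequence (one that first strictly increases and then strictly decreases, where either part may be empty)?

6

inc[i] = longest strictly increasing subsequence ending at i; dec[i] = longest strictly decreasing subsequence starting at i:
i:     1 2 3 4 5 6 7 8 9
a[i]:  5 8 9 2 4 3 6 7 1
inc:   1 2 3 1 2 2 3 4 1
dec:   4 4 4 2 3 2 2 2 1
Best peak at i=3 (value 9): inc=3, dec=4, length 3+4−1 = 6.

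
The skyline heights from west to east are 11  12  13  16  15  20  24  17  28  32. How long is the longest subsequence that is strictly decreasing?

2

Let dp[i] be the longest strictly decreasing subsequence ending at i:
i:      1  2  3  4  5  6  7  8  9 10
a[i]:  11 12 13 16 15 20 24 17 28 32
dp:     1  1  1  1  2  1  1  2  1  1
Maximum is 2.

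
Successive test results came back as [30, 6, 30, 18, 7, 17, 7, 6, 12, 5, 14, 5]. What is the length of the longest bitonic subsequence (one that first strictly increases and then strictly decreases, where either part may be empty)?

inc[i] = longest strictly increasing subsequence ending at i; dec[i] = longest strictly decreasing subsequence starting at i:
i:      1  2  3  4  5  6  7  8  9 10 11 12
a[i]:  30  6 30 18  7 17  7  6 12  5 14  5
inc:    1  1  2  2  2  3  2  1  3  1  4  1
dec:    6  2  6  5  3  4  3  2  2  1  2  1
Best peak at i=3 (value 30): inc=2, dec=6, length 2+6−1 = 7.

7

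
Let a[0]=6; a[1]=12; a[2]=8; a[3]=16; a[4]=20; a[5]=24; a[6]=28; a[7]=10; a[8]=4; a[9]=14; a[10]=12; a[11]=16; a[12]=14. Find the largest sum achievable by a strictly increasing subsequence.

Let S[i] be the best sum of a strictly increasing subsequence ending at i:
i:       0   1   2   3   4   5   6   7   8   9  10  11  12
a[i]:    6  12   8  16  20  24  28  10   4  14  12  16  14
S:       6  18  14  34  54  78 106  24   4  38  36  54  50
Maximum is 106 (e.g. 6 + 12 + 16 + 20 + 24 + 28).

106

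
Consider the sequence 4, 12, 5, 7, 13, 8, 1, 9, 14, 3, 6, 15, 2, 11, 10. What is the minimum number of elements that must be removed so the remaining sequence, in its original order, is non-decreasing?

8

Fewest deletions = n − (longest non-decreasing subsequence).
i:      1  2  3  4  5  6  7  8  9 10 11 12 13 14 15
a[i]:   4 12  5  7 13  8  1  9 14  3  6 15  2 11 10
dp:     1  2  2  3  4  4  1  5  6  2  3  7  2  6  6
max dp = 7, so deletions = 15 − 7 = 8.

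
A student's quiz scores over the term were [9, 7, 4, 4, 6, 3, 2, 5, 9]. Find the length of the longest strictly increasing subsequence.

3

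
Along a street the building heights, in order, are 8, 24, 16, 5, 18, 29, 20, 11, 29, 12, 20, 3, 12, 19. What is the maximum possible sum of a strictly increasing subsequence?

91

Let S[i] be the best sum of a strictly increasing subsequence ending at i:
i:      1  2  3  4  5  6  7  8  9 10 11 12 13 14
a[i]:   8 24 16  5 18 29 20 11 29 12 20  3 12 19
S:      8 32 24  5 42 71 62 19 91 31 62  3 31 61
Maximum is 91 (e.g. 8 + 16 + 18 + 20 + 29).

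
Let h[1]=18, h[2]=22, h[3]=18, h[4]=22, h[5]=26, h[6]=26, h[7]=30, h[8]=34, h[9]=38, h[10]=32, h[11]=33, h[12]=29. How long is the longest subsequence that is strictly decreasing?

3

Let dp[i] be the longest strictly decreasing subsequence ending at i:
i:      1  2  3  4  5  6  7  8  9 10 11 12
h[i]:  18 22 18 22 26 26 30 34 38 32 33 29
dp:     1  1  2  1  1  1  1  1  1  2  2  3
Maximum is 3.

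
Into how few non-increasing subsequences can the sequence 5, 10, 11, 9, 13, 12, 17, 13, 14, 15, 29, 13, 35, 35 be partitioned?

Place each on the leftmost legal pile:
5 → new pile 1 (tops now [5])
10 → new pile 2 (tops now [5, 10])
11 → new pile 3 (tops now [5, 10, 11])
9 → pile 2 (tops now [5, 9, 11])
13 → new pile 4 (tops now [5, 9, 11, 13])
12 → pile 4 (tops now [5, 9, 11, 12])
17 → new pile 5 (tops now [5, 9, 11, 12, 17])
13 → pile 5 (tops now [5, 9, 11, 12, 13])
14 → new pile 6 (tops now [5, 9, 11, 12, 13, 14])
15 → new pile 7 (tops now [5, 9, 11, 12, 13, 14, 15])
29 → new pile 8 (tops now [5, 9, 11, 12, 13, 14, 15, 29])
13 → pile 5 (tops now [5, 9, 11, 12, 13, 14, 15, 29])
35 → new pile 9 (tops now [5, 9, 11, 12, 13, 14, 15, 29, 35])
35 → pile 9 (tops now [5, 9, 11, 12, 13, 14, 15, 29, 35])
Nine piles.

9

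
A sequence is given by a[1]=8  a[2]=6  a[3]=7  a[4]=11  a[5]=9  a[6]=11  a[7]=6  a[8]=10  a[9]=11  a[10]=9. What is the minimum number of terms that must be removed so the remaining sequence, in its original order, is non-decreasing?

5

Fewest deletions = n − (longest non-decreasing subsequence).
i:      1  2  3  4  5  6  7  8  9 10
a[i]:   8  6  7 11  9 11  6 10 11  9
dp:     1  1  2  3  3  4  2  4  5  4
max dp = 5, so deletions = 10 − 5 = 5.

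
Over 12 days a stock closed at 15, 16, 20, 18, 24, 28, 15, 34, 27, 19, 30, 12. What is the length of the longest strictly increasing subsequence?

Let dp[i] be the length of the longest such subsequence ending at index i:
i:      1  2  3  4  5  6  7  8  9 10 11 12
a[i]:  15 16 20 18 24 28 15 34 27 19 30 12
dp:     1  2  3  3  4  5  1  6  5  4  6  1
Maximum dp value is 6.

6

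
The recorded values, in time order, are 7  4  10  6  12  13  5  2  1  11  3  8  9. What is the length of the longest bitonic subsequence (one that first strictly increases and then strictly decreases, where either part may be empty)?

inc[i] = longest strictly increasing subsequence ending at i; dec[i] = longest strictly decreasing subsequence starting at i:
i:      1  2  3  4  5  6  7  8  9 10 11 12 13
a[i]:   7  4 10  6 12 13  5  2  1 11  3  8  9
inc:    1  1  2  2  3  4  2  1  1  3  2  3  4
dec:    5  3  5  4  4  4  3  2  1  2  1  1  1
Best peak at i=6 (value 13): inc=4, dec=4, length 4+4−1 = 7.

7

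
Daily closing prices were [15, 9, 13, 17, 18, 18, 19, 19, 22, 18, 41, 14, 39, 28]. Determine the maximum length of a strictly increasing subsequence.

7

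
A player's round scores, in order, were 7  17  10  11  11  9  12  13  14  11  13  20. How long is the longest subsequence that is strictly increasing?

7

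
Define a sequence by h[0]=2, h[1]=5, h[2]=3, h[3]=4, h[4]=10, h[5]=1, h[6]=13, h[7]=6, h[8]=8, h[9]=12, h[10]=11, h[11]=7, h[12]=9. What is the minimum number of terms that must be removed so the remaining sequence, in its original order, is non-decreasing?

7

Fewest deletions = n − (longest non-decreasing subsequence).
i:      0  1  2  3  4  5  6  7  8  9 10 11 12
h[i]:   2  5  3  4 10  1 13  6  8 12 11  7  9
dp:     1  2  2  3  4  1  5  4  5  6  6  5  6
max dp = 6, so deletions = 13 − 6 = 7.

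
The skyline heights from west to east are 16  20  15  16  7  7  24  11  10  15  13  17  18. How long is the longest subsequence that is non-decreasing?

Let dp[i] be the length of the longest such subsequence ending at index i:
i:      1  2  3  4  5  6  7  8  9 10 11 12 13
a[i]:  16 20 15 16  7  7 24 11 10 15 13 17 18
dp:     1  2  1  2  1  2  3  3  3  4  4  5  6
Maximum dp value is 6.

6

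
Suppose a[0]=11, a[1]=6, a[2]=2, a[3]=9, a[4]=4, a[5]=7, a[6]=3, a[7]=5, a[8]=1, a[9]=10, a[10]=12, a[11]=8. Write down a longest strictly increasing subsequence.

2, 4, 7, 10, 12

Patience tails give the LIS length; then backtrack through the dp parents:
11 → extends → [11]
6 → replaces 11 → [6]
2 → replaces 6 → [2]
9 → extends → [2, 9]
4 → replaces 9 → [2, 4]
7 → extends → [2, 4, 7]
3 → replaces 4 → [2, 3, 7]
5 → replaces 7 → [2, 3, 5]
1 → replaces 2 → [1, 3, 5]
10 → extends → [1, 3, 5, 10]
12 → extends → [1, 3, 5, 10, 12]
8 → replaces 10 → [1, 3, 5, 8, 12]
Length 5; one witness is 2, 4, 7, 10, 12.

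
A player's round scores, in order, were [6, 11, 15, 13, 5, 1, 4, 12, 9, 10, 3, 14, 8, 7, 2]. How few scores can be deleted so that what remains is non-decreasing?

10

Fewest deletions = n − (longest non-decreasing subsequence).
Patience tails:
6 → extends → [6]
11 → extends → [6, 11]
15 → extends → [6, 11, 15]
13 → replaces 15 → [6, 11, 13]
5 → replaces 6 → [5, 11, 13]
1 → replaces 5 → [1, 11, 13]
4 → replaces 11 → [1, 4, 13]
12 → replaces 13 → [1, 4, 12]
9 → replaces 12 → [1, 4, 9]
10 → extends → [1, 4, 9, 10]
3 → replaces 4 → [1, 3, 9, 10]
14 → extends → [1, 3, 9, 10, 14]
8 → replaces 9 → [1, 3, 8, 10, 14]
7 → replaces 8 → [1, 3, 7, 10, 14]
2 → replaces 3 → [1, 2, 7, 10, 14]
Longest non-decreasing subsequence has length 5, so deletions = 15 − 5 = 10.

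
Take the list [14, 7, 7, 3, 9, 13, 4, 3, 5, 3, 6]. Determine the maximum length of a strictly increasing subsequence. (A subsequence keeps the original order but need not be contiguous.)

4

Let dp[i] be the length of the longest such subsequence ending at index i:
i:      1  2  3  4  5  6  7  8  9 10 11
a[i]:  14  7  7  3  9 13  4  3  5  3  6
dp:     1  1  1  1  2  3  2  1  3  1  4
Maximum dp value is 4.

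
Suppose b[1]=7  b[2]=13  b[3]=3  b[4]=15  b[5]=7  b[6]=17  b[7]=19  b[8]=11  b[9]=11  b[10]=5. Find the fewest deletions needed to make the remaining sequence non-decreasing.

5

Fewest deletions = n − (longest non-decreasing subsequence).
Patience tails:
7 → extends → [7]
13 → extends → [7, 13]
3 → replaces 7 → [3, 13]
15 → extends → [3, 13, 15]
7 → replaces 13 → [3, 7, 15]
17 → extends → [3, 7, 15, 17]
19 → extends → [3, 7, 15, 17, 19]
11 → replaces 15 → [3, 7, 11, 17, 19]
11 → replaces 17 → [3, 7, 11, 11, 19]
5 → replaces 7 → [3, 5, 11, 11, 19]
Longest non-decreasing subsequence has length 5, so deletions = 10 − 5 = 5.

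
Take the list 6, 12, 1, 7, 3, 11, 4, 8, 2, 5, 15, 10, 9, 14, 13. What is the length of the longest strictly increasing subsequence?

6

Track the smallest tail for each achievable length (strict):
6 → extends → [6]
12 → extends → [6, 12]
1 → replaces 6 → [1, 12]
7 → replaces 12 → [1, 7]
3 → replaces 7 → [1, 3]
11 → extends → [1, 3, 11]
4 → replaces 11 → [1, 3, 4]
8 → extends → [1, 3, 4, 8]
2 → replaces 3 → [1, 2, 4, 8]
5 → replaces 8 → [1, 2, 4, 5]
15 → extends → [1, 2, 4, 5, 15]
10 → replaces 15 → [1, 2, 4, 5, 10]
9 → replaces 10 → [1, 2, 4, 5, 9]
14 → extends → [1, 2, 4, 5, 9, 14]
13 → replaces 14 → [1, 2, 4, 5, 9, 13]
Six tails, so the longest strictly increasing subsequence has length 6 (e.g. 1, 3, 4, 8, 10, 14).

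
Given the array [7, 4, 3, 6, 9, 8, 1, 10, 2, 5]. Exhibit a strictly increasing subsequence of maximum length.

4, 6, 9, 10

Patience tails give the LIS length; then backtrack through the dp parents:
7 → extends → [7]
4 → replaces 7 → [4]
3 → replaces 4 → [3]
6 → extends → [3, 6]
9 → extends → [3, 6, 9]
8 → replaces 9 → [3, 6, 8]
1 → replaces 3 → [1, 6, 8]
10 → extends → [1, 6, 8, 10]
2 → replaces 6 → [1, 2, 8, 10]
5 → replaces 8 → [1, 2, 5, 10]
Length 4; one witness is 4, 6, 9, 10.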